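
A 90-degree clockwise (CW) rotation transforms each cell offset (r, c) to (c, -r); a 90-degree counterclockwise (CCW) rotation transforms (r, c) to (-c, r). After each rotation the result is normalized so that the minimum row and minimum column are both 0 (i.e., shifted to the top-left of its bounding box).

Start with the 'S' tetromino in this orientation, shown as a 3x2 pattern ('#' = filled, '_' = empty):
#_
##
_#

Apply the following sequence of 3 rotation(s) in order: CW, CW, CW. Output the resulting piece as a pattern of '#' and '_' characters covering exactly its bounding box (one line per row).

Start:
#_
##
_#
After rotation 1 (CW):
_##
##_
After rotation 2 (CW):
#_
##
_#
After rotation 3 (CW):
_##
##_

Answer: _##
##_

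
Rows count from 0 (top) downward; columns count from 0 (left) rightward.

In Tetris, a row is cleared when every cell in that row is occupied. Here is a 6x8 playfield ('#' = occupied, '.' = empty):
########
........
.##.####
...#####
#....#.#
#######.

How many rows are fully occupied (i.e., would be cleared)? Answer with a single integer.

Answer: 1

Derivation:
Check each row:
  row 0: 0 empty cells -> FULL (clear)
  row 1: 8 empty cells -> not full
  row 2: 2 empty cells -> not full
  row 3: 3 empty cells -> not full
  row 4: 5 empty cells -> not full
  row 5: 1 empty cell -> not full
Total rows cleared: 1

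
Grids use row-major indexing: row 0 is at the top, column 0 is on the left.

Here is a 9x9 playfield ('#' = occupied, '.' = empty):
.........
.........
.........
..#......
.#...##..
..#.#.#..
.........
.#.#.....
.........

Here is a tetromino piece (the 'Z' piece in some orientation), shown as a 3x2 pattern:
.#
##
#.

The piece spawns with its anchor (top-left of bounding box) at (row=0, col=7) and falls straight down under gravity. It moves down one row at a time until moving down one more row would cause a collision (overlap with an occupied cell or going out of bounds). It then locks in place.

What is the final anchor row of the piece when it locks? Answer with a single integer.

Answer: 6

Derivation:
Spawn at (row=0, col=7). Try each row:
  row 0: fits
  row 1: fits
  row 2: fits
  row 3: fits
  row 4: fits
  row 5: fits
  row 6: fits
  row 7: blocked -> lock at row 6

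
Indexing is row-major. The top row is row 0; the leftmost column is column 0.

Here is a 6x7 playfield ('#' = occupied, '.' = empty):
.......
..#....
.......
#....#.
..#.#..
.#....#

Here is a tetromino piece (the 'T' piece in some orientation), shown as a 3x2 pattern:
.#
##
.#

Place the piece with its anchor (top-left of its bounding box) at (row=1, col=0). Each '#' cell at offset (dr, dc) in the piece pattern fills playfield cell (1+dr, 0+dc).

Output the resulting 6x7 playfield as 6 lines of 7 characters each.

Answer: .......
.##....
##.....
##...#.
..#.#..
.#....#

Derivation:
Fill (1+0,0+1) = (1,1)
Fill (1+1,0+0) = (2,0)
Fill (1+1,0+1) = (2,1)
Fill (1+2,0+1) = (3,1)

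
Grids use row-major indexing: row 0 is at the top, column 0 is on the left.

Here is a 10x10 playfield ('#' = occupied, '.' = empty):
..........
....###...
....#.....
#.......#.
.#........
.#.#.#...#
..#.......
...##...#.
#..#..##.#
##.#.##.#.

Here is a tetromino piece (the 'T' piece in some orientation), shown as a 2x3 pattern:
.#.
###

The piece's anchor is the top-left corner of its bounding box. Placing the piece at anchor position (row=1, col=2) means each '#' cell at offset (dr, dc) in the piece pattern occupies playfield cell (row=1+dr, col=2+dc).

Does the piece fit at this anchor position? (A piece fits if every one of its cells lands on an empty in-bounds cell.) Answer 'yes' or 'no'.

Check each piece cell at anchor (1, 2):
  offset (0,1) -> (1,3): empty -> OK
  offset (1,0) -> (2,2): empty -> OK
  offset (1,1) -> (2,3): empty -> OK
  offset (1,2) -> (2,4): occupied ('#') -> FAIL
All cells valid: no

Answer: no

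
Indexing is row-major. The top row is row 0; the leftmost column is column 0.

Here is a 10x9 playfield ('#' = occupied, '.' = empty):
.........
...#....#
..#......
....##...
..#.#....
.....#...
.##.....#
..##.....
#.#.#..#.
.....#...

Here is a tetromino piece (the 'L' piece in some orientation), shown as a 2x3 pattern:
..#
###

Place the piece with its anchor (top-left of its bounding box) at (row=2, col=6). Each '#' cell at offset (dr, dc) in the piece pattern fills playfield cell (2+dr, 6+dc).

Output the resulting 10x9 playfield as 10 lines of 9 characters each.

Fill (2+0,6+2) = (2,8)
Fill (2+1,6+0) = (3,6)
Fill (2+1,6+1) = (3,7)
Fill (2+1,6+2) = (3,8)

Answer: .........
...#....#
..#.....#
....#####
..#.#....
.....#...
.##.....#
..##.....
#.#.#..#.
.....#...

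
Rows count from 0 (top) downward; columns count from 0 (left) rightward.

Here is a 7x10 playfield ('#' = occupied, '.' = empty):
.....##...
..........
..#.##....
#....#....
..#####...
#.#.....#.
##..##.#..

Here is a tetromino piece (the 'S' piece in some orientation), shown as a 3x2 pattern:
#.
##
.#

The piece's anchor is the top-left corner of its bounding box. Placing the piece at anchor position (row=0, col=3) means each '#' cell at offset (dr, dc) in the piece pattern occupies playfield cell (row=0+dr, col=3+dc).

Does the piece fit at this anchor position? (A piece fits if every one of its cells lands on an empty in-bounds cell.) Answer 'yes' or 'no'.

Check each piece cell at anchor (0, 3):
  offset (0,0) -> (0,3): empty -> OK
  offset (1,0) -> (1,3): empty -> OK
  offset (1,1) -> (1,4): empty -> OK
  offset (2,1) -> (2,4): occupied ('#') -> FAIL
All cells valid: no

Answer: no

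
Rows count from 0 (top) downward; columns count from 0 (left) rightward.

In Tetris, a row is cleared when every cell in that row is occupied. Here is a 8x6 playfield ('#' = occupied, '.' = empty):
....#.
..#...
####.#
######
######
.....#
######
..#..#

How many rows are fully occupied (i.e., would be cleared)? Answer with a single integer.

Answer: 3

Derivation:
Check each row:
  row 0: 5 empty cells -> not full
  row 1: 5 empty cells -> not full
  row 2: 1 empty cell -> not full
  row 3: 0 empty cells -> FULL (clear)
  row 4: 0 empty cells -> FULL (clear)
  row 5: 5 empty cells -> not full
  row 6: 0 empty cells -> FULL (clear)
  row 7: 4 empty cells -> not full
Total rows cleared: 3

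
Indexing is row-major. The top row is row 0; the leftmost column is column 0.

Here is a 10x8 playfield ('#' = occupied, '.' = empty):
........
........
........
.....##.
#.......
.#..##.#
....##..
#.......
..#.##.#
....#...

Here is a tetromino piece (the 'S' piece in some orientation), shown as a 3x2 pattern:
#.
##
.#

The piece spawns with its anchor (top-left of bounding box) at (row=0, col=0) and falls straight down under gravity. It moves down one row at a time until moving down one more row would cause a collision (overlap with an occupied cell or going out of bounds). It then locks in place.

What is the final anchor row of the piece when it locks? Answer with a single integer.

Answer: 2

Derivation:
Spawn at (row=0, col=0). Try each row:
  row 0: fits
  row 1: fits
  row 2: fits
  row 3: blocked -> lock at row 2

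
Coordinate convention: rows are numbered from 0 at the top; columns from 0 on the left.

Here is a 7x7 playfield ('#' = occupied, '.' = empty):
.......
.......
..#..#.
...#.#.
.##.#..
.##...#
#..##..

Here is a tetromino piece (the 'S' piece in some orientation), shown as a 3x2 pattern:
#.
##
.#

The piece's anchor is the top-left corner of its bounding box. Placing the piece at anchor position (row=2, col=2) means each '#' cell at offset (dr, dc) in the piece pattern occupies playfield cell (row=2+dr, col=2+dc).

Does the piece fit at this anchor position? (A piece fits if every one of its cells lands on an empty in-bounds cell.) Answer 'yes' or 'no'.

Check each piece cell at anchor (2, 2):
  offset (0,0) -> (2,2): occupied ('#') -> FAIL
  offset (1,0) -> (3,2): empty -> OK
  offset (1,1) -> (3,3): occupied ('#') -> FAIL
  offset (2,1) -> (4,3): empty -> OK
All cells valid: no

Answer: no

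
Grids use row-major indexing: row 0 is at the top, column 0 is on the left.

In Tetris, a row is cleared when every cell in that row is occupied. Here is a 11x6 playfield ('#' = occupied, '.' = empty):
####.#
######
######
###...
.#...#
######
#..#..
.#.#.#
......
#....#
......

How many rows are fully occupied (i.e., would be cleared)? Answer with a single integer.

Answer: 3

Derivation:
Check each row:
  row 0: 1 empty cell -> not full
  row 1: 0 empty cells -> FULL (clear)
  row 2: 0 empty cells -> FULL (clear)
  row 3: 3 empty cells -> not full
  row 4: 4 empty cells -> not full
  row 5: 0 empty cells -> FULL (clear)
  row 6: 4 empty cells -> not full
  row 7: 3 empty cells -> not full
  row 8: 6 empty cells -> not full
  row 9: 4 empty cells -> not full
  row 10: 6 empty cells -> not full
Total rows cleared: 3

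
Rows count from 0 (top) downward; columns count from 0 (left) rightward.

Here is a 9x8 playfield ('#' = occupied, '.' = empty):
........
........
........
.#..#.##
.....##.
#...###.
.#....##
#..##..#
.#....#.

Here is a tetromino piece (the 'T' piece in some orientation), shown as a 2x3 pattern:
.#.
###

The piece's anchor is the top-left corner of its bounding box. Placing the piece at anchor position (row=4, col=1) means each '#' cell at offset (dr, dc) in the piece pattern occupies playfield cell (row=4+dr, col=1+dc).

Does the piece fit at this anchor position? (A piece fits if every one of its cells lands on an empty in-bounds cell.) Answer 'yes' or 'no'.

Answer: yes

Derivation:
Check each piece cell at anchor (4, 1):
  offset (0,1) -> (4,2): empty -> OK
  offset (1,0) -> (5,1): empty -> OK
  offset (1,1) -> (5,2): empty -> OK
  offset (1,2) -> (5,3): empty -> OK
All cells valid: yes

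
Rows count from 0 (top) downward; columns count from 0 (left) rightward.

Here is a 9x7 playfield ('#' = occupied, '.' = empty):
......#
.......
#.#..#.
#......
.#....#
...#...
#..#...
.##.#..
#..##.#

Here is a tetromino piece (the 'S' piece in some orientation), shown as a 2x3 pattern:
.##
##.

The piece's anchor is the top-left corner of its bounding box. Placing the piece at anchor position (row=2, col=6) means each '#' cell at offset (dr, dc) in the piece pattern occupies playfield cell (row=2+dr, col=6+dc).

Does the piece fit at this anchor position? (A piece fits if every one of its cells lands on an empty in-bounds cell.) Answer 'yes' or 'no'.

Check each piece cell at anchor (2, 6):
  offset (0,1) -> (2,7): out of bounds -> FAIL
  offset (0,2) -> (2,8): out of bounds -> FAIL
  offset (1,0) -> (3,6): empty -> OK
  offset (1,1) -> (3,7): out of bounds -> FAIL
All cells valid: no

Answer: no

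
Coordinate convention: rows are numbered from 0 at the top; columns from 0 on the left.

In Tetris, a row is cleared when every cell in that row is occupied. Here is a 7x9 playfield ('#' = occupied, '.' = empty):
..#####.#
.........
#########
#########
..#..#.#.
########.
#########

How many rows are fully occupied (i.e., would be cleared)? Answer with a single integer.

Check each row:
  row 0: 3 empty cells -> not full
  row 1: 9 empty cells -> not full
  row 2: 0 empty cells -> FULL (clear)
  row 3: 0 empty cells -> FULL (clear)
  row 4: 6 empty cells -> not full
  row 5: 1 empty cell -> not full
  row 6: 0 empty cells -> FULL (clear)
Total rows cleared: 3

Answer: 3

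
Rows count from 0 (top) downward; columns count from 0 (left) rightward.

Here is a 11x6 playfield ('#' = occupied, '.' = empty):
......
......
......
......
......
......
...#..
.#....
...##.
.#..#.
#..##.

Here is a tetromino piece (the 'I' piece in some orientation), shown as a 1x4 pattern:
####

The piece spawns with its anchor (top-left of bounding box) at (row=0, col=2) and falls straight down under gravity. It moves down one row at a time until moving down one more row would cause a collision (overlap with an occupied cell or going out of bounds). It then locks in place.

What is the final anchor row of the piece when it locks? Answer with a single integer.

Spawn at (row=0, col=2). Try each row:
  row 0: fits
  row 1: fits
  row 2: fits
  row 3: fits
  row 4: fits
  row 5: fits
  row 6: blocked -> lock at row 5

Answer: 5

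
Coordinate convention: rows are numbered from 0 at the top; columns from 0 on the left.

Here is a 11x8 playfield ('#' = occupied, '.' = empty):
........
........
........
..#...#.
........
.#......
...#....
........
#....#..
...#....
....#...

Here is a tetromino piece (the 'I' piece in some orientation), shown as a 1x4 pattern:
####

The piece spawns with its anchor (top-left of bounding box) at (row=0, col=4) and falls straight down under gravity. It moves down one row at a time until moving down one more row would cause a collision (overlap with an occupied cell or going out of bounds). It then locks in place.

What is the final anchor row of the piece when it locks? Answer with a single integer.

Spawn at (row=0, col=4). Try each row:
  row 0: fits
  row 1: fits
  row 2: fits
  row 3: blocked -> lock at row 2

Answer: 2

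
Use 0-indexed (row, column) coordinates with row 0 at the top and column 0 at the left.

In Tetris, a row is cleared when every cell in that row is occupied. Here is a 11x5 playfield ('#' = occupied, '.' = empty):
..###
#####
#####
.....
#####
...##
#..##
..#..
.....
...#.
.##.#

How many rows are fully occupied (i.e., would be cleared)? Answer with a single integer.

Answer: 3

Derivation:
Check each row:
  row 0: 2 empty cells -> not full
  row 1: 0 empty cells -> FULL (clear)
  row 2: 0 empty cells -> FULL (clear)
  row 3: 5 empty cells -> not full
  row 4: 0 empty cells -> FULL (clear)
  row 5: 3 empty cells -> not full
  row 6: 2 empty cells -> not full
  row 7: 4 empty cells -> not full
  row 8: 5 empty cells -> not full
  row 9: 4 empty cells -> not full
  row 10: 2 empty cells -> not full
Total rows cleared: 3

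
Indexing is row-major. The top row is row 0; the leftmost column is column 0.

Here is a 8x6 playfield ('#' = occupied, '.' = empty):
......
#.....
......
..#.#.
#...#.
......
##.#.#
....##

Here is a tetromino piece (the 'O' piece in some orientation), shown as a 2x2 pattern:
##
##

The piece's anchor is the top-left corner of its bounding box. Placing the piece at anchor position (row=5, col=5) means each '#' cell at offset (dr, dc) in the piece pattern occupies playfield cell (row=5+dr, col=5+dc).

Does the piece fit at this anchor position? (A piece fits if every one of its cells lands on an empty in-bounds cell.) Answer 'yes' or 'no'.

Answer: no

Derivation:
Check each piece cell at anchor (5, 5):
  offset (0,0) -> (5,5): empty -> OK
  offset (0,1) -> (5,6): out of bounds -> FAIL
  offset (1,0) -> (6,5): occupied ('#') -> FAIL
  offset (1,1) -> (6,6): out of bounds -> FAIL
All cells valid: no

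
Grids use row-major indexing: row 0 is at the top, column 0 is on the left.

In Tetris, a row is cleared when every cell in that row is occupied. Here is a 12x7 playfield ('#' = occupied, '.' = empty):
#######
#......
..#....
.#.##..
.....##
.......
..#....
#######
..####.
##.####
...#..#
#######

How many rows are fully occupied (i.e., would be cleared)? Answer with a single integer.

Answer: 3

Derivation:
Check each row:
  row 0: 0 empty cells -> FULL (clear)
  row 1: 6 empty cells -> not full
  row 2: 6 empty cells -> not full
  row 3: 4 empty cells -> not full
  row 4: 5 empty cells -> not full
  row 5: 7 empty cells -> not full
  row 6: 6 empty cells -> not full
  row 7: 0 empty cells -> FULL (clear)
  row 8: 3 empty cells -> not full
  row 9: 1 empty cell -> not full
  row 10: 5 empty cells -> not full
  row 11: 0 empty cells -> FULL (clear)
Total rows cleared: 3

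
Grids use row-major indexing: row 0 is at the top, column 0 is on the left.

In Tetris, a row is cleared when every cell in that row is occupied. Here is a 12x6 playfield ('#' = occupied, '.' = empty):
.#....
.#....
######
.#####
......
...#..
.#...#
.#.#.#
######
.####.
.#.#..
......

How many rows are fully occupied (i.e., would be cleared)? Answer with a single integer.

Check each row:
  row 0: 5 empty cells -> not full
  row 1: 5 empty cells -> not full
  row 2: 0 empty cells -> FULL (clear)
  row 3: 1 empty cell -> not full
  row 4: 6 empty cells -> not full
  row 5: 5 empty cells -> not full
  row 6: 4 empty cells -> not full
  row 7: 3 empty cells -> not full
  row 8: 0 empty cells -> FULL (clear)
  row 9: 2 empty cells -> not full
  row 10: 4 empty cells -> not full
  row 11: 6 empty cells -> not full
Total rows cleared: 2

Answer: 2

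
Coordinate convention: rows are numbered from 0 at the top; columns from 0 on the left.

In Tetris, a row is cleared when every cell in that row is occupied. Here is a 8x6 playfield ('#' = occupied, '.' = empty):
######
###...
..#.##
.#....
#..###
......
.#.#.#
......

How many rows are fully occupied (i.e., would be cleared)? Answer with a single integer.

Check each row:
  row 0: 0 empty cells -> FULL (clear)
  row 1: 3 empty cells -> not full
  row 2: 3 empty cells -> not full
  row 3: 5 empty cells -> not full
  row 4: 2 empty cells -> not full
  row 5: 6 empty cells -> not full
  row 6: 3 empty cells -> not full
  row 7: 6 empty cells -> not full
Total rows cleared: 1

Answer: 1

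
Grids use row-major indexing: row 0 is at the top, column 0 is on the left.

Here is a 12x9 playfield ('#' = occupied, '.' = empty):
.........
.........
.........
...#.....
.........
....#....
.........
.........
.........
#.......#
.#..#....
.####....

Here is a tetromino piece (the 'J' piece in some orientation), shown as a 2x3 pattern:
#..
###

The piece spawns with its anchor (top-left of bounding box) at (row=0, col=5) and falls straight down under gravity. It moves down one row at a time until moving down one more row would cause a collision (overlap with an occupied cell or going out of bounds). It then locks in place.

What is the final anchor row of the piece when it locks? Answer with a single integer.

Spawn at (row=0, col=5). Try each row:
  row 0: fits
  row 1: fits
  row 2: fits
  row 3: fits
  row 4: fits
  row 5: fits
  row 6: fits
  row 7: fits
  row 8: fits
  row 9: fits
  row 10: fits
  row 11: blocked -> lock at row 10

Answer: 10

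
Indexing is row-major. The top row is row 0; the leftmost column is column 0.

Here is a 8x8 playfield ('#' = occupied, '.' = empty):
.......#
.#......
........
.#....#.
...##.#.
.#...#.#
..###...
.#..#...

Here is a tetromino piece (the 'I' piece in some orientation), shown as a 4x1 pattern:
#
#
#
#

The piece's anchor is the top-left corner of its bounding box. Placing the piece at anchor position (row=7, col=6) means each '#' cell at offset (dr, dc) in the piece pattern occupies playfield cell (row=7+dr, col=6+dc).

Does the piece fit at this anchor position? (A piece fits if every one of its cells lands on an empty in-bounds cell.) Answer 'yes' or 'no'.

Answer: no

Derivation:
Check each piece cell at anchor (7, 6):
  offset (0,0) -> (7,6): empty -> OK
  offset (1,0) -> (8,6): out of bounds -> FAIL
  offset (2,0) -> (9,6): out of bounds -> FAIL
  offset (3,0) -> (10,6): out of bounds -> FAIL
All cells valid: no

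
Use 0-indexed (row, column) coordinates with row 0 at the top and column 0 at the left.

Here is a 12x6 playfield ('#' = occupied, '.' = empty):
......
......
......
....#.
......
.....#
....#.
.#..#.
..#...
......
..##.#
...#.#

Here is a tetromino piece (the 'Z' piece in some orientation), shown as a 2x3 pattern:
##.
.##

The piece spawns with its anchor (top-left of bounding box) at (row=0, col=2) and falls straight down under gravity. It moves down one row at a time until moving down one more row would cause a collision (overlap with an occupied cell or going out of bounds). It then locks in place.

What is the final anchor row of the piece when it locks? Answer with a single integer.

Spawn at (row=0, col=2). Try each row:
  row 0: fits
  row 1: fits
  row 2: blocked -> lock at row 1

Answer: 1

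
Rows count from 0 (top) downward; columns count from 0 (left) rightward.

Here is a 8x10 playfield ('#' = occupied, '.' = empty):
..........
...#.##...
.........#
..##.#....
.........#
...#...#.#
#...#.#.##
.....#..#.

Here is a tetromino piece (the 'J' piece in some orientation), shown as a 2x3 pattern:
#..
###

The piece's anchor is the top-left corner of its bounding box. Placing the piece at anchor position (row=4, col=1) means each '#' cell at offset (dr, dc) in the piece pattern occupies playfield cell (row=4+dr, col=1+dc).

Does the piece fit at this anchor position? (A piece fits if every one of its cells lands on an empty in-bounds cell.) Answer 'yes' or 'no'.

Answer: no

Derivation:
Check each piece cell at anchor (4, 1):
  offset (0,0) -> (4,1): empty -> OK
  offset (1,0) -> (5,1): empty -> OK
  offset (1,1) -> (5,2): empty -> OK
  offset (1,2) -> (5,3): occupied ('#') -> FAIL
All cells valid: no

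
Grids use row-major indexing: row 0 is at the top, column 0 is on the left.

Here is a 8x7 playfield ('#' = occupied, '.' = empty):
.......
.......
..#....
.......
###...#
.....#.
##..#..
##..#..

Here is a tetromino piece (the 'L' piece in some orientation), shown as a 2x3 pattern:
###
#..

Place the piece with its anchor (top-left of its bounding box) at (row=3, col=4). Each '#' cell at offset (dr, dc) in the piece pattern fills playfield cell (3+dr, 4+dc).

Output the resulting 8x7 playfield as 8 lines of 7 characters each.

Fill (3+0,4+0) = (3,4)
Fill (3+0,4+1) = (3,5)
Fill (3+0,4+2) = (3,6)
Fill (3+1,4+0) = (4,4)

Answer: .......
.......
..#....
....###
###.#.#
.....#.
##..#..
##..#..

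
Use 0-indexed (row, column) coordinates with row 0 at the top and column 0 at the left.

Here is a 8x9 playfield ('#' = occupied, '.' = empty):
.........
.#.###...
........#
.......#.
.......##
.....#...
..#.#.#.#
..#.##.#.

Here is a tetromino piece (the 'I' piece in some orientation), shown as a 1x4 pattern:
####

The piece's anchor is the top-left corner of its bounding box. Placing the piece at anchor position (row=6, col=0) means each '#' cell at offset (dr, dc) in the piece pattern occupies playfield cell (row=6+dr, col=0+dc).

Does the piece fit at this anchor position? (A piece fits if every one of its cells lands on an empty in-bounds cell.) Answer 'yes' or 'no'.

Answer: no

Derivation:
Check each piece cell at anchor (6, 0):
  offset (0,0) -> (6,0): empty -> OK
  offset (0,1) -> (6,1): empty -> OK
  offset (0,2) -> (6,2): occupied ('#') -> FAIL
  offset (0,3) -> (6,3): empty -> OK
All cells valid: no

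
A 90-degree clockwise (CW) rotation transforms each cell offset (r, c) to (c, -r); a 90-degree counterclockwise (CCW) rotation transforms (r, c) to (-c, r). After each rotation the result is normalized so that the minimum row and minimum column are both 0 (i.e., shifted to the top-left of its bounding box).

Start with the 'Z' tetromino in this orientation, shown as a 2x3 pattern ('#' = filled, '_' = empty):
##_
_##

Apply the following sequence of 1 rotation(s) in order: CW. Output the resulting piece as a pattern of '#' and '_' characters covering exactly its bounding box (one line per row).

Start:
##_
_##
After rotation 1 (CW):
_#
##
#_

Answer: _#
##
#_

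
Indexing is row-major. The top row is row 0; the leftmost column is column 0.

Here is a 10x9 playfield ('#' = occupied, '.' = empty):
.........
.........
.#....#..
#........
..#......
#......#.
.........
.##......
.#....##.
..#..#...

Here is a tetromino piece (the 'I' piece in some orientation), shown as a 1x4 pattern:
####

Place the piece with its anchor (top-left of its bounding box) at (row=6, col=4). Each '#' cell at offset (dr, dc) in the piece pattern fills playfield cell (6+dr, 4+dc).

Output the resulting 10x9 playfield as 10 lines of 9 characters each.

Answer: .........
.........
.#....#..
#........
..#......
#......#.
....####.
.##......
.#....##.
..#..#...

Derivation:
Fill (6+0,4+0) = (6,4)
Fill (6+0,4+1) = (6,5)
Fill (6+0,4+2) = (6,6)
Fill (6+0,4+3) = (6,7)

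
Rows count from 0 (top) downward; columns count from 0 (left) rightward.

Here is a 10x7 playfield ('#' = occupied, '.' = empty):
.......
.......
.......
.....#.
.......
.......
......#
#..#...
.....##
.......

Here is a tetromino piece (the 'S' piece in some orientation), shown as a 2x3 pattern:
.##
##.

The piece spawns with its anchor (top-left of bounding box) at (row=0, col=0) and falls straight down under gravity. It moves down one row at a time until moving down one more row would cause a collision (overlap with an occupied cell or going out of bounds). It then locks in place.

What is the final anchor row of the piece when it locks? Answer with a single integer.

Spawn at (row=0, col=0). Try each row:
  row 0: fits
  row 1: fits
  row 2: fits
  row 3: fits
  row 4: fits
  row 5: fits
  row 6: blocked -> lock at row 5

Answer: 5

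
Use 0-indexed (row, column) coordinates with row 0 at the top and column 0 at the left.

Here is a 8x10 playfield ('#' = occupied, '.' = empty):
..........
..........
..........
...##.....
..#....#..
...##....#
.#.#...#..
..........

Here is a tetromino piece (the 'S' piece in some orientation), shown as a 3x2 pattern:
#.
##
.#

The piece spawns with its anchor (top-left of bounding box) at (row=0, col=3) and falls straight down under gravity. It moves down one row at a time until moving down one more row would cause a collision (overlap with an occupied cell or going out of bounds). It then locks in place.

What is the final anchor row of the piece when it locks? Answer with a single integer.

Spawn at (row=0, col=3). Try each row:
  row 0: fits
  row 1: blocked -> lock at row 0

Answer: 0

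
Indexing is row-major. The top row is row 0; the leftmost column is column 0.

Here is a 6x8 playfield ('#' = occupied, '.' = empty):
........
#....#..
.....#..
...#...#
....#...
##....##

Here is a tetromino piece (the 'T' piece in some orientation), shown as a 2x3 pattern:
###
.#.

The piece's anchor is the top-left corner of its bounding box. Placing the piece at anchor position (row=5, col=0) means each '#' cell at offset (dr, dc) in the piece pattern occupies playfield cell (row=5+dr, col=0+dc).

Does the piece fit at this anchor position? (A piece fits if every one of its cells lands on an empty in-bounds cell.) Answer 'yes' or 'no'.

Check each piece cell at anchor (5, 0):
  offset (0,0) -> (5,0): occupied ('#') -> FAIL
  offset (0,1) -> (5,1): occupied ('#') -> FAIL
  offset (0,2) -> (5,2): empty -> OK
  offset (1,1) -> (6,1): out of bounds -> FAIL
All cells valid: no

Answer: no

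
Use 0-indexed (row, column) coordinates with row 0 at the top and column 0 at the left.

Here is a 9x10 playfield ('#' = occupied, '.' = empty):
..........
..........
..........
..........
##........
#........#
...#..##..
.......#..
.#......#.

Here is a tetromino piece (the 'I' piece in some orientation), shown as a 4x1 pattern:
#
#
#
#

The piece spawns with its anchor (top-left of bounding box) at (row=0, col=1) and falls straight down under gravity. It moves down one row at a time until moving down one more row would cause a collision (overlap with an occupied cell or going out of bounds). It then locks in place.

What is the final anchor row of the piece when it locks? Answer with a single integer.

Spawn at (row=0, col=1). Try each row:
  row 0: fits
  row 1: blocked -> lock at row 0

Answer: 0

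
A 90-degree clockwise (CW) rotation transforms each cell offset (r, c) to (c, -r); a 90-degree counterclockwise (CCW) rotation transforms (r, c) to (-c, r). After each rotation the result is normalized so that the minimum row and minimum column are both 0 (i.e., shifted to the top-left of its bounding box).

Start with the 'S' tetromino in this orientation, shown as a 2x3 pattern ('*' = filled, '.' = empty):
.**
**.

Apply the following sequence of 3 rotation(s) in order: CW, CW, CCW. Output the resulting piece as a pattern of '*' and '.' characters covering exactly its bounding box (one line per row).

Start:
.**
**.
After rotation 1 (CW):
*.
**
.*
After rotation 2 (CW):
.**
**.
After rotation 3 (CCW):
*.
**
.*

Answer: *.
**
.*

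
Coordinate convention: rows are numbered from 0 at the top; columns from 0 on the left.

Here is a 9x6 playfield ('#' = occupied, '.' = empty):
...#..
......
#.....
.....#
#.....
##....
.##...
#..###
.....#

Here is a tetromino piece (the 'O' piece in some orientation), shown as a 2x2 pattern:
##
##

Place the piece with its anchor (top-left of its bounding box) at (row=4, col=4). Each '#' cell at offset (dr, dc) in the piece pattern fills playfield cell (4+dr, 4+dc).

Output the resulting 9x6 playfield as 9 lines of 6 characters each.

Answer: ...#..
......
#.....
.....#
#...##
##..##
.##...
#..###
.....#

Derivation:
Fill (4+0,4+0) = (4,4)
Fill (4+0,4+1) = (4,5)
Fill (4+1,4+0) = (5,4)
Fill (4+1,4+1) = (5,5)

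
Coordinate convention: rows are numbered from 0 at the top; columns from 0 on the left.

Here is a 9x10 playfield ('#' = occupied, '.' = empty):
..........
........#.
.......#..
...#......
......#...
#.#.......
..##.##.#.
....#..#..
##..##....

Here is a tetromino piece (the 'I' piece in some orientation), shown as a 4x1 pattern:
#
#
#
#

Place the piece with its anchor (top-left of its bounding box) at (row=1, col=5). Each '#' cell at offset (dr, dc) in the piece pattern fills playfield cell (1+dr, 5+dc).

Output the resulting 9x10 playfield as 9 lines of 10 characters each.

Answer: ..........
.....#..#.
.....#.#..
...#.#....
.....##...
#.#.......
..##.##.#.
....#..#..
##..##....

Derivation:
Fill (1+0,5+0) = (1,5)
Fill (1+1,5+0) = (2,5)
Fill (1+2,5+0) = (3,5)
Fill (1+3,5+0) = (4,5)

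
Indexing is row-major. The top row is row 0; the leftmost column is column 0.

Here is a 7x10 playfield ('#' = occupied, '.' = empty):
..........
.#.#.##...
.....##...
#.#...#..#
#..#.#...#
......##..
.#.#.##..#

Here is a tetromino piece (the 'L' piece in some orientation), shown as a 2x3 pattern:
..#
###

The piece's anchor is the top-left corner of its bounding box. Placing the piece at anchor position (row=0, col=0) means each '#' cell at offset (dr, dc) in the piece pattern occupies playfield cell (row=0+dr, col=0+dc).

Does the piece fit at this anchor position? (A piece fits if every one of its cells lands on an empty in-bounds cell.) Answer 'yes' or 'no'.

Answer: no

Derivation:
Check each piece cell at anchor (0, 0):
  offset (0,2) -> (0,2): empty -> OK
  offset (1,0) -> (1,0): empty -> OK
  offset (1,1) -> (1,1): occupied ('#') -> FAIL
  offset (1,2) -> (1,2): empty -> OK
All cells valid: no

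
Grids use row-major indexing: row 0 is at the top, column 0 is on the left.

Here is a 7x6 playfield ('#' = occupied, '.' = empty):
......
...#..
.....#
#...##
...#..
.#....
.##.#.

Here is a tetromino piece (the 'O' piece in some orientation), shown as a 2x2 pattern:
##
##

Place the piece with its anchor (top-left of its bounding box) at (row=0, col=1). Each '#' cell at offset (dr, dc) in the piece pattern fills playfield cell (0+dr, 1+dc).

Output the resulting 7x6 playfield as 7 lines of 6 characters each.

Answer: .##...
.###..
.....#
#...##
...#..
.#....
.##.#.

Derivation:
Fill (0+0,1+0) = (0,1)
Fill (0+0,1+1) = (0,2)
Fill (0+1,1+0) = (1,1)
Fill (0+1,1+1) = (1,2)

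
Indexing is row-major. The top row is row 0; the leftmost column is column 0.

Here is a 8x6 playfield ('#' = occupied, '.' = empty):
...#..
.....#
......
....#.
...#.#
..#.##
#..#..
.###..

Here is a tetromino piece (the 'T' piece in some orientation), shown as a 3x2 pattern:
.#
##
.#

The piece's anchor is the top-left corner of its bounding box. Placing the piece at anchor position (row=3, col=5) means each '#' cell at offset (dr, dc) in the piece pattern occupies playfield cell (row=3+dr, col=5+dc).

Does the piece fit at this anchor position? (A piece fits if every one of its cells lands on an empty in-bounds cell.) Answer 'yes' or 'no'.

Check each piece cell at anchor (3, 5):
  offset (0,1) -> (3,6): out of bounds -> FAIL
  offset (1,0) -> (4,5): occupied ('#') -> FAIL
  offset (1,1) -> (4,6): out of bounds -> FAIL
  offset (2,1) -> (5,6): out of bounds -> FAIL
All cells valid: no

Answer: no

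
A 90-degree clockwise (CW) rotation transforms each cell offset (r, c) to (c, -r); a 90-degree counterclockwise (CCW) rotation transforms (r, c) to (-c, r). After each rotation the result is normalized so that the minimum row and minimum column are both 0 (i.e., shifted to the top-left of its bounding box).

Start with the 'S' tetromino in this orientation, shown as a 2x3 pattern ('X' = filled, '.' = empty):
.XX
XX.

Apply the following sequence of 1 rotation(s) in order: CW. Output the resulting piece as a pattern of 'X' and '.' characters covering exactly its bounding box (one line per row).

Start:
.XX
XX.
After rotation 1 (CW):
X.
XX
.X

Answer: X.
XX
.X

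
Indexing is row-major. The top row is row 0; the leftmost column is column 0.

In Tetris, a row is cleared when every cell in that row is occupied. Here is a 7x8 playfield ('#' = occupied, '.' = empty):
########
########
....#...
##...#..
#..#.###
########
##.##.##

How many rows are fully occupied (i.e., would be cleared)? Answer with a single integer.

Check each row:
  row 0: 0 empty cells -> FULL (clear)
  row 1: 0 empty cells -> FULL (clear)
  row 2: 7 empty cells -> not full
  row 3: 5 empty cells -> not full
  row 4: 3 empty cells -> not full
  row 5: 0 empty cells -> FULL (clear)
  row 6: 2 empty cells -> not full
Total rows cleared: 3

Answer: 3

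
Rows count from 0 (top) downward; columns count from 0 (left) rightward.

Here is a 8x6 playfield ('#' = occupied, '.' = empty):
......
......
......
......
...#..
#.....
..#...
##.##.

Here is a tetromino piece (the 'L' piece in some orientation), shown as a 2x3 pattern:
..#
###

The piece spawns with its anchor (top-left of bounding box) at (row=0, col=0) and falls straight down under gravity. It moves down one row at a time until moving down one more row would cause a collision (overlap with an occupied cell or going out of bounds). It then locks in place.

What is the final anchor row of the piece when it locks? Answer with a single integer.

Spawn at (row=0, col=0). Try each row:
  row 0: fits
  row 1: fits
  row 2: fits
  row 3: fits
  row 4: blocked -> lock at row 3

Answer: 3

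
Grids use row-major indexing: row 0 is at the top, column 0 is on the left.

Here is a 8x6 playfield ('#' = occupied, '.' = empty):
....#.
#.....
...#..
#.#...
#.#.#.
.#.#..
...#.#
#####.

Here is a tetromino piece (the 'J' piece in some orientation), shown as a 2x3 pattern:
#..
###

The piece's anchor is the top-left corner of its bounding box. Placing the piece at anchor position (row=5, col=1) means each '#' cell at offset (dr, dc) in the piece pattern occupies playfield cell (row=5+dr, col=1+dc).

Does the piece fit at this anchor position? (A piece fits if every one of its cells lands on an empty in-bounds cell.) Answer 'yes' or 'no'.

Answer: no

Derivation:
Check each piece cell at anchor (5, 1):
  offset (0,0) -> (5,1): occupied ('#') -> FAIL
  offset (1,0) -> (6,1): empty -> OK
  offset (1,1) -> (6,2): empty -> OK
  offset (1,2) -> (6,3): occupied ('#') -> FAIL
All cells valid: no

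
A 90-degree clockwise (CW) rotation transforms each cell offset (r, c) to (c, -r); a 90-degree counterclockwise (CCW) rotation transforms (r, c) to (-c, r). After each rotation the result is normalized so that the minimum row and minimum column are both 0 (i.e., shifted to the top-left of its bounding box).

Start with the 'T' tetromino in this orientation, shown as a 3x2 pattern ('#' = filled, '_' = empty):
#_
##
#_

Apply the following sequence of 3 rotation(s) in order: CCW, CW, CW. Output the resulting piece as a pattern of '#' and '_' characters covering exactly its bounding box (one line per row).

Answer: ###
_#_

Derivation:
Start:
#_
##
#_
After rotation 1 (CCW):
_#_
###
After rotation 2 (CW):
#_
##
#_
After rotation 3 (CW):
###
_#_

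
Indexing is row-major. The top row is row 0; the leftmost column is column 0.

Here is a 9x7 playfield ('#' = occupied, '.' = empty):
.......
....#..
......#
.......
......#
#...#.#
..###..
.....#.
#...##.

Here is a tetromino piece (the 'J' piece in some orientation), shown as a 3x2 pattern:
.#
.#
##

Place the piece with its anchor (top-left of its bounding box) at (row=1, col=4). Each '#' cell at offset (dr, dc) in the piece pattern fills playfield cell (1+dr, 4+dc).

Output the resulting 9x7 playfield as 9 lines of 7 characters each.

Fill (1+0,4+1) = (1,5)
Fill (1+1,4+1) = (2,5)
Fill (1+2,4+0) = (3,4)
Fill (1+2,4+1) = (3,5)

Answer: .......
....##.
.....##
....##.
......#
#...#.#
..###..
.....#.
#...##.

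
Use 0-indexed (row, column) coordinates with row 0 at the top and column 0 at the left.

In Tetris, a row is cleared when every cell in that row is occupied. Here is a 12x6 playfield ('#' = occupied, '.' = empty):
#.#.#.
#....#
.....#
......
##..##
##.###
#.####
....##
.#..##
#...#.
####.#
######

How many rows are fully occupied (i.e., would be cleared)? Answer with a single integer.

Answer: 1

Derivation:
Check each row:
  row 0: 3 empty cells -> not full
  row 1: 4 empty cells -> not full
  row 2: 5 empty cells -> not full
  row 3: 6 empty cells -> not full
  row 4: 2 empty cells -> not full
  row 5: 1 empty cell -> not full
  row 6: 1 empty cell -> not full
  row 7: 4 empty cells -> not full
  row 8: 3 empty cells -> not full
  row 9: 4 empty cells -> not full
  row 10: 1 empty cell -> not full
  row 11: 0 empty cells -> FULL (clear)
Total rows cleared: 1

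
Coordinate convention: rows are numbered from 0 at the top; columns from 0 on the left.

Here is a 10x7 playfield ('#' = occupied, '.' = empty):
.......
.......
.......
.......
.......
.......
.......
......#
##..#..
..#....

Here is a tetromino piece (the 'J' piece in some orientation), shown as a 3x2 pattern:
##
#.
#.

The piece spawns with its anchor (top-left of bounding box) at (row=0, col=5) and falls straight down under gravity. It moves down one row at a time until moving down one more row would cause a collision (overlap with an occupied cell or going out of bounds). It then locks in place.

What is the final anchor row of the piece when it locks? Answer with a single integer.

Answer: 6

Derivation:
Spawn at (row=0, col=5). Try each row:
  row 0: fits
  row 1: fits
  row 2: fits
  row 3: fits
  row 4: fits
  row 5: fits
  row 6: fits
  row 7: blocked -> lock at row 6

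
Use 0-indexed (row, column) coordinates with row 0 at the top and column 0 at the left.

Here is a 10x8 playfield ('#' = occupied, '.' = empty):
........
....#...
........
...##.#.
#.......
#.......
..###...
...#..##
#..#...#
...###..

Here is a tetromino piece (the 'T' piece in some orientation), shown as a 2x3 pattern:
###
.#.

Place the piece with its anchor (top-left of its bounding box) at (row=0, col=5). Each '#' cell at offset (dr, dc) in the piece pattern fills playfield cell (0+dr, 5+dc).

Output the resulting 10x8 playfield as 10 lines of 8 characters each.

Answer: .....###
....#.#.
........
...##.#.
#.......
#.......
..###...
...#..##
#..#...#
...###..

Derivation:
Fill (0+0,5+0) = (0,5)
Fill (0+0,5+1) = (0,6)
Fill (0+0,5+2) = (0,7)
Fill (0+1,5+1) = (1,6)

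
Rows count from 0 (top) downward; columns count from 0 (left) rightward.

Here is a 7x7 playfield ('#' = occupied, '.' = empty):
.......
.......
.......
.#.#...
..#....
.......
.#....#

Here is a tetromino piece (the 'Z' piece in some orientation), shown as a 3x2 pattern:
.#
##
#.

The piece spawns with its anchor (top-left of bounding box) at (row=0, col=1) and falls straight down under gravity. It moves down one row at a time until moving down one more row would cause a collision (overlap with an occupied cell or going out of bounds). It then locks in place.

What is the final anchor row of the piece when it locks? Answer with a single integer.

Spawn at (row=0, col=1). Try each row:
  row 0: fits
  row 1: blocked -> lock at row 0

Answer: 0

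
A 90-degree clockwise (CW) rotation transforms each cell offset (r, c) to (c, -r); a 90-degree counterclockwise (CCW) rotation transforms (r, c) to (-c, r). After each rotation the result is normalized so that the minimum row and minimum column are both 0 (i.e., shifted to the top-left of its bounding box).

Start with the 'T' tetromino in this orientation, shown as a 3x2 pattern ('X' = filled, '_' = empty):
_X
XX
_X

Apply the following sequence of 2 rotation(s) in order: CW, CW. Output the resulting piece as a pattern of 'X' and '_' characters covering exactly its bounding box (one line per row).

Answer: X_
XX
X_

Derivation:
Start:
_X
XX
_X
After rotation 1 (CW):
_X_
XXX
After rotation 2 (CW):
X_
XX
X_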